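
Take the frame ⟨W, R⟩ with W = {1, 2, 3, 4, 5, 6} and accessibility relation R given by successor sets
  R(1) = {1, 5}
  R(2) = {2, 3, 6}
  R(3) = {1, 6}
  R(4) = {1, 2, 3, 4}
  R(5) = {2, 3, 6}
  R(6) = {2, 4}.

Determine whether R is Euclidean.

No

Euclidean: no — 2 R 6 and 2 R 3, but not 6 R 3.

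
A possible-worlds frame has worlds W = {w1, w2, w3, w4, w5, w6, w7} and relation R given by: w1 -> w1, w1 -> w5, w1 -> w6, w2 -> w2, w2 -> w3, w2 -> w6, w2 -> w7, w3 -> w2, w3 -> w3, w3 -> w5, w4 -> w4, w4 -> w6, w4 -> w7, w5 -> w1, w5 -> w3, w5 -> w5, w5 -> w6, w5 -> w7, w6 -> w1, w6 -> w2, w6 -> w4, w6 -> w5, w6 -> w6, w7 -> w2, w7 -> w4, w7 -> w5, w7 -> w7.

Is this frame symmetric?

Yes

Symmetric: yes — every pair in R has its reverse in R.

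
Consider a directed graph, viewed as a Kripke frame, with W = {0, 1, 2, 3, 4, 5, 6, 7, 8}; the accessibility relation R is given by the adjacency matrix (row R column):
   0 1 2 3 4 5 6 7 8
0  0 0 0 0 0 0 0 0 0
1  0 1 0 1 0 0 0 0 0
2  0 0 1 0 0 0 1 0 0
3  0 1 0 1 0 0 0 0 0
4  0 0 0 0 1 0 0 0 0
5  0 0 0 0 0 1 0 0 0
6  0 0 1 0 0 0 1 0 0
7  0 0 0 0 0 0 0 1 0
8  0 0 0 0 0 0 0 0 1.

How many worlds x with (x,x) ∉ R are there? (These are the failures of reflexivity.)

Enumerating: 0.

1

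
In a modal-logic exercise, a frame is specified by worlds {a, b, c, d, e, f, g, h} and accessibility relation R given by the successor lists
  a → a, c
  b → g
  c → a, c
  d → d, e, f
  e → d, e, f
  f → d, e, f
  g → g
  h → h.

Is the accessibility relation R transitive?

Yes

Transitive: yes — every two-step R-path is closed by a direct edge.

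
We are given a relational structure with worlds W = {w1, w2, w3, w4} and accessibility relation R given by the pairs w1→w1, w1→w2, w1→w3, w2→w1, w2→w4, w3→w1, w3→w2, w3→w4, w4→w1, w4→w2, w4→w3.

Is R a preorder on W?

No

Reflexive: no — w2 is not related to itself.
Transitive: no — w1 R w2 and w2 R w4, but not w1 R w4.
So R is not a preorder.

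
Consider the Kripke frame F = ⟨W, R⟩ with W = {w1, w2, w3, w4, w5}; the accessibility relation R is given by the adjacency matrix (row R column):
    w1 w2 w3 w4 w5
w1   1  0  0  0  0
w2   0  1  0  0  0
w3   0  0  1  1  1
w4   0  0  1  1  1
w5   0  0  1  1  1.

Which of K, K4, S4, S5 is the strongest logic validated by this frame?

Transitive (axiom 4): yes — every two-step R-path is closed by a direct edge.
Reflexive (axiom T): yes — every world is R-related to itself.
Euclidean (axiom 5): yes — any two successors of a common world are R-related.
So F validates K, K4, S4, S5. The strongest is S5.

S5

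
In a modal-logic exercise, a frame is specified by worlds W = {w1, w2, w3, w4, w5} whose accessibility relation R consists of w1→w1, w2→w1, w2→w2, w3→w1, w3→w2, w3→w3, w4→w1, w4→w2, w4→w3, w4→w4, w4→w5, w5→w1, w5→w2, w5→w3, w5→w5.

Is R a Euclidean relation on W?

No

Euclidean: no — w3 R w1 and w3 R w2, but not w1 R w2.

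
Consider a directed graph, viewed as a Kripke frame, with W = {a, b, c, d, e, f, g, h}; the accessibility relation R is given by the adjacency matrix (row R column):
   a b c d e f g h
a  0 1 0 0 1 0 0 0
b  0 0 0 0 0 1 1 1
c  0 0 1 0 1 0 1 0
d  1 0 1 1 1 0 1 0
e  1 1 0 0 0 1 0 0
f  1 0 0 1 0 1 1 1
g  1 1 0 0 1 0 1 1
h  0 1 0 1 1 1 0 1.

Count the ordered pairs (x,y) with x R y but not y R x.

Enumerating: (a,b), (b,f), (c,e), (c,g), (d,a), (d,c), (d,e), (d,g), (e,b), (e,f), (f,a), (f,d), (f,g), (g,a), (g,e), (g,h), (h,d), (h,e).

18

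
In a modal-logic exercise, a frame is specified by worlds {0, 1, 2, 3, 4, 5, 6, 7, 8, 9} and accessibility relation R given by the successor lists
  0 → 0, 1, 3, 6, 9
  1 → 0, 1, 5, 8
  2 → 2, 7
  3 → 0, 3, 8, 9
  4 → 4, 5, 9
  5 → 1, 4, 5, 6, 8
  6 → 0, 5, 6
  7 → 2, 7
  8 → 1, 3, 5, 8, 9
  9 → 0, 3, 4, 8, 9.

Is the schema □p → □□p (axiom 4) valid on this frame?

No

Axiom 4 corresponds to the accessibility relation being transitive.
Transitive: no — 0 R 1 and 1 R 5, but not 0 R 5.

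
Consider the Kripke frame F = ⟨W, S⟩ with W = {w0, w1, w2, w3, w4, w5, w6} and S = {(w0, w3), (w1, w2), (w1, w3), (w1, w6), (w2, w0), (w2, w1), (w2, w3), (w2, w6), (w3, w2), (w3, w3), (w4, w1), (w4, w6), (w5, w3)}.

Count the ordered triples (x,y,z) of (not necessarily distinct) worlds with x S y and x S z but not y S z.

21

Enumerating: (w1,w2,w2), (w1,w3,w6), (w1,w6,w2), (w1,w6,w3), (w1,w6,w6), (w2,w0,w0), (w2,w0,w1), (w2,w0,w6), (w2,w1,w0), (w2,w1,w1), (w2,w3,w0), (w2,w3,w1), … and 9 more.
Total: 21.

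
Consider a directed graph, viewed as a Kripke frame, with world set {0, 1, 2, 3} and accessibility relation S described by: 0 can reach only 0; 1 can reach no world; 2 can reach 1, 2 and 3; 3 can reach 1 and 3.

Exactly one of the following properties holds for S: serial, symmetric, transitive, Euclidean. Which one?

transitive

Serial: no — 1 has no S-successor.
Symmetric: no — 2 S 1 but not 1 S 2.
Transitive: yes — every two-step S-path is closed by a direct edge.
Euclidean: no — 2 S 1 and 2 S 3, but not 1 S 3.
Only transitive holds.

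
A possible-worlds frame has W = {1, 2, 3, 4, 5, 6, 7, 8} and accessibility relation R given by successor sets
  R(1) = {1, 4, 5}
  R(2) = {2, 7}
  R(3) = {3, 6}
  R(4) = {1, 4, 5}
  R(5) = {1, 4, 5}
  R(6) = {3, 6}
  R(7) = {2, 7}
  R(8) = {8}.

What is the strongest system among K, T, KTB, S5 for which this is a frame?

S5

Reflexive (axiom T): yes — every world is R-related to itself.
Symmetric (axiom B): yes — every pair in R has its reverse in R.
Euclidean (axiom 5): yes — any two successors of a common world are R-related.
So F validates K, T, KTB, S5. The strongest is S5.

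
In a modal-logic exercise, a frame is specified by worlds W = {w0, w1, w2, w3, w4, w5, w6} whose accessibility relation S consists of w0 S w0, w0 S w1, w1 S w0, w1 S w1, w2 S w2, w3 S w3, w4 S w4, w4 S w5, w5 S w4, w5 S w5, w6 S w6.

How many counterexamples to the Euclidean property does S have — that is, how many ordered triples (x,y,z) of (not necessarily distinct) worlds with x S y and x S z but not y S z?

S is Euclidean; there are no such tuples.

0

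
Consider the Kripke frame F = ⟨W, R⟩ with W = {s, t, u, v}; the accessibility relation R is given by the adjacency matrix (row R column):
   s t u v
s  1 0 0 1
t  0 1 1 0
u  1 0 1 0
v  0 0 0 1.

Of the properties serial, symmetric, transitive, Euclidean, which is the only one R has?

serial

Serial: yes — every world has a successor (e.g. s R s).
Symmetric: no — s R v but not v R s.
Transitive: no — t R u and u R s, but not t R s.
Euclidean: no — s R v and s R s, but not v R s.
Only serial holds.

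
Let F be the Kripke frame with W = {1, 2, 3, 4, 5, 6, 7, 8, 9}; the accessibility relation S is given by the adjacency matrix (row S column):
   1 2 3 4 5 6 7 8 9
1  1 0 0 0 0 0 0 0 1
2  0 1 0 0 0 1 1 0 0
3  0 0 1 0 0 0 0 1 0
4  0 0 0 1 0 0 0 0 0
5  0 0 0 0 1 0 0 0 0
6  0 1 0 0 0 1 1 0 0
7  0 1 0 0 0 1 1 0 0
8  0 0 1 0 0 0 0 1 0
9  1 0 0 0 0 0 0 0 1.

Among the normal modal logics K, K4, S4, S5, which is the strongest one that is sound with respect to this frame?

Transitive (axiom 4): yes — every two-step S-path is closed by a direct edge.
Reflexive (axiom T): yes — every world is S-related to itself.
Euclidean (axiom 5): yes — any two successors of a common world are S-related.
So F validates K, K4, S4, S5. The strongest is S5.

S5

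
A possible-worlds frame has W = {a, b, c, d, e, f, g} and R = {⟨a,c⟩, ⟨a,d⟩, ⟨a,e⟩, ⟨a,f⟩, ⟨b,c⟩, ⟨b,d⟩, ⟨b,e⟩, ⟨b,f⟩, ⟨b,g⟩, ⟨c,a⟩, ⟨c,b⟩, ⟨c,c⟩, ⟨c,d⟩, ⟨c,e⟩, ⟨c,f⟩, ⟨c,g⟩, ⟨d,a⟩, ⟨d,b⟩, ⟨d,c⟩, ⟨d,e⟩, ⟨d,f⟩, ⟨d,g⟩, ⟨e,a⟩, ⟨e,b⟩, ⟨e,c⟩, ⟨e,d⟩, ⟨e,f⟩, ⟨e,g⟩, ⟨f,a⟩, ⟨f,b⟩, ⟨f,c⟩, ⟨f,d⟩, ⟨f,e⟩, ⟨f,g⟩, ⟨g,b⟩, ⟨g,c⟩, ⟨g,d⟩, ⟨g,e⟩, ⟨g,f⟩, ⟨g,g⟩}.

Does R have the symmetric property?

Yes

Symmetric: yes — every pair in R has its reverse in R.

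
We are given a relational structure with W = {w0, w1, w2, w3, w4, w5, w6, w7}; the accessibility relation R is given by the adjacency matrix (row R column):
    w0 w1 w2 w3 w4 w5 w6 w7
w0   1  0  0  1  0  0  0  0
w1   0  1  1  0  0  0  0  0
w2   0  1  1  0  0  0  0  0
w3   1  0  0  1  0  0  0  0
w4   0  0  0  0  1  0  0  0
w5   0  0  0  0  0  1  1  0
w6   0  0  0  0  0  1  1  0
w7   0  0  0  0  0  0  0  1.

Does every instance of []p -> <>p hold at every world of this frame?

Yes

By correspondence theory, D is valid on a frame iff R is serial.
Serial: yes — every world has a successor (e.g. w0 R w0).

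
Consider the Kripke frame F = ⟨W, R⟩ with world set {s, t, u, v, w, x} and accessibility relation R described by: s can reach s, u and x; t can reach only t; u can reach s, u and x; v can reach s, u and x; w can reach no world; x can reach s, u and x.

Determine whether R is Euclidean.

Euclidean: yes — any two successors of a common world are R-related.

Yes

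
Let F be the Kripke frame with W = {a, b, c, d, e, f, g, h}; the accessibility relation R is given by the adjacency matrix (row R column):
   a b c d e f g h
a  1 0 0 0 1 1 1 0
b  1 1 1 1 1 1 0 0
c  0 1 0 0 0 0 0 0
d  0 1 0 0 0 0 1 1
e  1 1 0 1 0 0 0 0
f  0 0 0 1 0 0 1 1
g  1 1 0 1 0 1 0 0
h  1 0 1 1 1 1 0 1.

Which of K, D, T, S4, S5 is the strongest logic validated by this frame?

Serial (axiom D): yes — every world has a successor (e.g. a R a).
Reflexive (axiom T): no — c is not related to itself.
Transitive (axiom 4): no — a R e and e R b, but not a R b.
Euclidean (axiom 5): no — a R e and a R f, but not e R f.
So F validates K, D; T would additionally require R to be reflexive. The strongest is D.

D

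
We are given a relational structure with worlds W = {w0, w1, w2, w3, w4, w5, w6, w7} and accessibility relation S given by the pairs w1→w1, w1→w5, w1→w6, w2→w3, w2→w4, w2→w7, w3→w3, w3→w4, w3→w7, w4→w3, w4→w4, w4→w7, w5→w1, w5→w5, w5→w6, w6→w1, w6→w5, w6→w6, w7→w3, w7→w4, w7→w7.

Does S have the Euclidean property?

Yes

Euclidean: yes — any two successors of a common world are S-related.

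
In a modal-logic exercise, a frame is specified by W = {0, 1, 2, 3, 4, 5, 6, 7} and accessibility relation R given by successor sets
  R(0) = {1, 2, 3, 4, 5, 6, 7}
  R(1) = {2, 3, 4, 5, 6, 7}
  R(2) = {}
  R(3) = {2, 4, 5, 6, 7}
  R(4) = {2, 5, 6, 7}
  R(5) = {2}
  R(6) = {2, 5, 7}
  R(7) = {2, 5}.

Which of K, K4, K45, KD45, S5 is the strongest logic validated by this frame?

K4

Transitive (axiom 4): yes — every two-step R-path is closed by a direct edge.
Euclidean (axiom 5): no — 0 R 2 and 0 R 1, but not 2 R 1.
Serial (axiom D): no — 2 has no R-successor.
Reflexive (axiom T): no — 0 is not related to itself.
So F validates K, K4; K45 would additionally require R to be Euclidean. The strongest is K4.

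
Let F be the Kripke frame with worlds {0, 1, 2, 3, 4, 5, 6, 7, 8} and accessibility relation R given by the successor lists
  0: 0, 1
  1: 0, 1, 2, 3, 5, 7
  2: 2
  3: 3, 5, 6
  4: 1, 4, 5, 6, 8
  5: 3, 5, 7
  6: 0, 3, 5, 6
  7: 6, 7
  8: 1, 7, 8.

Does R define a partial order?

No

Reflexive: yes — every world is R-related to itself.
Transitive: no — 0 R 1 and 1 R 2, but not 0 R 2.
Antisymmetric: no — 0 R 1 and 1 R 0 with 0 ≠ 1.
So R is not a partial order.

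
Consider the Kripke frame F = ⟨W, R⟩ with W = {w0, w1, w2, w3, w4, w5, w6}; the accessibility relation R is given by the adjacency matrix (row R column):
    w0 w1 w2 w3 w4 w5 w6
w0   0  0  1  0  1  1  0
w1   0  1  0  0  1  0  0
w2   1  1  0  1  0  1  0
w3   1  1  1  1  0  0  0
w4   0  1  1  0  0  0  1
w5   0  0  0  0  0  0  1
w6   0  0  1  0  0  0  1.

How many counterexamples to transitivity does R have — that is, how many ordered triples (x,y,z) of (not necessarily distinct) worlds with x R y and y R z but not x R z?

Enumerating: (w0,w2,w0), (w0,w2,w1), (w0,w2,w3), (w0,w4,w1), (w0,w4,w6), (w0,w5,w6), (w1,w4,w2), (w1,w4,w6), (w2,w0,w2), (w2,w0,w4), (w2,w1,w4), (w2,w3,w2), … and 14 more.
Total: 26.

26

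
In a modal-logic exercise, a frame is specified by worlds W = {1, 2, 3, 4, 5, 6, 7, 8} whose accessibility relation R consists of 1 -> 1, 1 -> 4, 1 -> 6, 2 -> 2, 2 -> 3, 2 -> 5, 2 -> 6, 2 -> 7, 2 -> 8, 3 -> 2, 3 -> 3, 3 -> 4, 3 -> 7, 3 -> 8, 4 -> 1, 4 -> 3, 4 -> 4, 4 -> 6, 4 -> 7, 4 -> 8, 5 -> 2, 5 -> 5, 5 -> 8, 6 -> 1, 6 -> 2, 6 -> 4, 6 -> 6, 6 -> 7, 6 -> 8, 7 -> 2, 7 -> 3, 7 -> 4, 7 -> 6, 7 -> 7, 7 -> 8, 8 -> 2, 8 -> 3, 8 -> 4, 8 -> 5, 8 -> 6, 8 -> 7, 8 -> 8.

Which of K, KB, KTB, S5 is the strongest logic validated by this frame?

KTB

Symmetric (axiom B): yes — every pair in R has its reverse in R.
Reflexive (axiom T): yes — every world is R-related to itself.
Euclidean (axiom 5): no — 2 R 3 and 2 R 5, but not 3 R 5.
So F validates K, KB, KTB; S5 would additionally require R to be Euclidean. The strongest is KTB.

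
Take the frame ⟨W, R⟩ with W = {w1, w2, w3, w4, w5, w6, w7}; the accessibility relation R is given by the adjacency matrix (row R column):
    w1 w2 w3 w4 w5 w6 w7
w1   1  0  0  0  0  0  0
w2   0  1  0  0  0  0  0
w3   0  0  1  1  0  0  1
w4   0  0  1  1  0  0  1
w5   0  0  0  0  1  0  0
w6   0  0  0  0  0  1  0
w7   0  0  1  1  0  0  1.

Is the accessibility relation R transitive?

Transitive: yes — every two-step R-path is closed by a direct edge.

Yes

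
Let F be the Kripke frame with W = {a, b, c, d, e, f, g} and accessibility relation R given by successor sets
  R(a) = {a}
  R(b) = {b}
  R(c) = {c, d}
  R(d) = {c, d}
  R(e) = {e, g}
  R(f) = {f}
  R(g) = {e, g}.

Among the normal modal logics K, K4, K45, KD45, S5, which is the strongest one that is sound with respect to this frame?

S5

Transitive (axiom 4): yes — every two-step R-path is closed by a direct edge.
Euclidean (axiom 5): yes — any two successors of a common world are R-related.
Serial (axiom D): yes — every world has a successor (e.g. a R a).
Reflexive (axiom T): yes — every world is R-related to itself.
So F validates K, K4, K45, KD45, S5. The strongest is S5.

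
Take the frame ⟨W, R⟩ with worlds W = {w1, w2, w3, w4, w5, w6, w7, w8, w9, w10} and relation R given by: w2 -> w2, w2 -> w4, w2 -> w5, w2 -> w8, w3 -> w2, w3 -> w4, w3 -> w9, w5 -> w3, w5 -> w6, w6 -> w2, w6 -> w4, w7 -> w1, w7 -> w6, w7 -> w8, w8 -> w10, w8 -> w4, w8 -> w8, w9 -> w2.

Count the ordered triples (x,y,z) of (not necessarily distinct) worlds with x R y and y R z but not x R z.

19

Enumerating: (w2,w5,w3), (w2,w5,w6), (w2,w8,w10), (w3,w2,w5), (w3,w2,w8), (w5,w3,w2), (w5,w3,w4), (w5,w3,w9), (w5,w6,w2), (w5,w6,w4), (w6,w2,w5), (w6,w2,w8), … and 7 more.
Total: 19.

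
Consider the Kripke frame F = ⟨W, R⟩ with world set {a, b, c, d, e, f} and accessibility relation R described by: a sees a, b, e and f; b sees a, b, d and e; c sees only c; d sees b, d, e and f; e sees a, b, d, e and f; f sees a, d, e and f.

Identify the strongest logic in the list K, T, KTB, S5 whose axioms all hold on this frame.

Reflexive (axiom T): yes — every world is R-related to itself.
Symmetric (axiom B): yes — every pair in R has its reverse in R.
Euclidean (axiom 5): no — a R b and a R f, but not b R f.
So F validates K, T, KTB; S5 would additionally require R to be Euclidean. The strongest is KTB.

KTB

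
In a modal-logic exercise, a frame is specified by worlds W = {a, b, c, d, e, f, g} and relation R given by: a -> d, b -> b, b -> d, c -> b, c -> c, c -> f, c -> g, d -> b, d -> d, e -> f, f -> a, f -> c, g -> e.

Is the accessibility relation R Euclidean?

No

Euclidean: no — c R b and c R f, but not b R f.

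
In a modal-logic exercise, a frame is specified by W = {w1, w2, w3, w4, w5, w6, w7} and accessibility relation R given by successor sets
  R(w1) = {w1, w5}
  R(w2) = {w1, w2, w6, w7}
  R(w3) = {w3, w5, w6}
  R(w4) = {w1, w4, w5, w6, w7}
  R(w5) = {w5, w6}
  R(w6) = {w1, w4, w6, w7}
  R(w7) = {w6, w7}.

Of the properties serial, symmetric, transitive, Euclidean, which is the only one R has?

serial

Serial: yes — every world has a successor (e.g. w1 R w1).
Symmetric: no — w1 R w5 but not w5 R w1.
Transitive: no — w1 R w5 and w5 R w6, but not w1 R w6.
Euclidean: no — w2 R w1 and w2 R w6, but not w1 R w6.
Only serial holds.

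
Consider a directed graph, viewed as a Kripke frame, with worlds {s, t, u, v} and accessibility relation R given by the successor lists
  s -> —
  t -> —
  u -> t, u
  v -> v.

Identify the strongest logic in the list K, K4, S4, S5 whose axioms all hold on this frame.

K4

Transitive (axiom 4): yes — every two-step R-path is closed by a direct edge.
Reflexive (axiom T): no — s is not related to itself.
Euclidean (axiom 5): no — u R t and u R t, but not t R t.
So F validates K, K4; S4 would additionally require R to be reflexive. The strongest is K4.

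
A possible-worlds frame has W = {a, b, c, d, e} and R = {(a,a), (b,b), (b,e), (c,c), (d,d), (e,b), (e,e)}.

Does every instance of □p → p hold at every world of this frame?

The schema T characterises exactly the reflexive frames.
Reflexive: yes — every world is R-related to itself.

Yes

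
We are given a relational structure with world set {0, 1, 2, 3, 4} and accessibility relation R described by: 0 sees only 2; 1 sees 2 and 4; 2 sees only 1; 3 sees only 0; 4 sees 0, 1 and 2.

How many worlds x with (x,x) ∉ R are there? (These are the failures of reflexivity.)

Enumerating: 0, 1, 2, 3, 4.

5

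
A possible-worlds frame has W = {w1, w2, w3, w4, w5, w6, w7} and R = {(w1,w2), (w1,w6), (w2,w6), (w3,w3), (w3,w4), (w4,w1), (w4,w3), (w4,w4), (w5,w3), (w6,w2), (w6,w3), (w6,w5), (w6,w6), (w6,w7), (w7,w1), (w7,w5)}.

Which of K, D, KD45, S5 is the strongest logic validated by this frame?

Serial (axiom D): yes — every world has a successor (e.g. w1 R w2).
Euclidean (axiom 5): no — w4 R w1 and w4 R w3, but not w1 R w3.
Transitive (axiom 4): no — w1 R w6 and w6 R w3, but not w1 R w3.
Reflexive (axiom T): no — w1 is not related to itself.
So F validates K, D; KD45 would additionally require R to be Euclidean and transitive. The strongest is D.

D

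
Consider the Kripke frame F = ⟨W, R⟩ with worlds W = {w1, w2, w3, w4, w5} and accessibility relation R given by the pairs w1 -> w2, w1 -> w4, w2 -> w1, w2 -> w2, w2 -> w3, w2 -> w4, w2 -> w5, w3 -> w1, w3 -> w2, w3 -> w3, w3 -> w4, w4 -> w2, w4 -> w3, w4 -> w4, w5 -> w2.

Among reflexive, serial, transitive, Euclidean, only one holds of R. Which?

serial

Reflexive: no — w1 is not related to itself.
Serial: yes — every world has a successor (e.g. w1 R w2).
Transitive: no — w1 R w2 and w2 R w3, but not w1 R w3.
Euclidean: no — w2 R w1 and w2 R w3, but not w1 R w3.
Only serial holds.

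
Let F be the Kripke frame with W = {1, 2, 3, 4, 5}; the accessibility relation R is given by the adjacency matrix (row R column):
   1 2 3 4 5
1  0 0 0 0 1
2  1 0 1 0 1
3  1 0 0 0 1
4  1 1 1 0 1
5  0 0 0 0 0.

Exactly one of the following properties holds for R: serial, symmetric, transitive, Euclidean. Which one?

transitive

Serial: no — 5 has no R-successor.
Symmetric: no — 1 R 5 but not 5 R 1.
Transitive: yes — every two-step R-path is closed by a direct edge.
Euclidean: no — 2 R 1 and 2 R 3, but not 1 R 3.
Only transitive holds.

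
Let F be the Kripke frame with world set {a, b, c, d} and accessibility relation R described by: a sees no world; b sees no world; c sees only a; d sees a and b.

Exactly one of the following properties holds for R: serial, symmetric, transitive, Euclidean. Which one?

transitive

Serial: no — a has no R-successor.
Symmetric: no — c R a but not a R c.
Transitive: yes — every two-step R-path is closed by a direct edge.
Euclidean: no — d R a and d R b, but not a R b.
Only transitive holds.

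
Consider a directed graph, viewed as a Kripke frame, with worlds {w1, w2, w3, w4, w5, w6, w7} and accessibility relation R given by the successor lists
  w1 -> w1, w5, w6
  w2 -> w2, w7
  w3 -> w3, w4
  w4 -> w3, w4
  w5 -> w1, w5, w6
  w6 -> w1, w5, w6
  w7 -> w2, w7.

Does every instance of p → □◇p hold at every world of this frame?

Yes

By correspondence theory, B is valid on a frame iff R is symmetric.
Symmetric: yes — every pair in R has its reverse in R.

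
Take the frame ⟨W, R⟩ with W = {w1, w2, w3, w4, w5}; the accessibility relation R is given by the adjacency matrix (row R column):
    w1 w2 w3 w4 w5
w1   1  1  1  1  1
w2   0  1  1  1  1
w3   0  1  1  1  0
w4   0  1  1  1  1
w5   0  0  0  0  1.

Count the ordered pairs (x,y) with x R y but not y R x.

6

Enumerating: (w1,w2), (w1,w3), (w1,w4), (w1,w5), (w2,w5), (w4,w5).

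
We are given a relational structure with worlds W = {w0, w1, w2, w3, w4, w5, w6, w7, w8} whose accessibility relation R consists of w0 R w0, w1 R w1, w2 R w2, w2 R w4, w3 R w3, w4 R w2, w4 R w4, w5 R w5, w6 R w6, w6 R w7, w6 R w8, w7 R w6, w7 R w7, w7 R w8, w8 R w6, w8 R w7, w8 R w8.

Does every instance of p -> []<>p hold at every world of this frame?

Yes

The schema B characterises exactly the symmetric frames.
Symmetric: yes — every pair in R has its reverse in R.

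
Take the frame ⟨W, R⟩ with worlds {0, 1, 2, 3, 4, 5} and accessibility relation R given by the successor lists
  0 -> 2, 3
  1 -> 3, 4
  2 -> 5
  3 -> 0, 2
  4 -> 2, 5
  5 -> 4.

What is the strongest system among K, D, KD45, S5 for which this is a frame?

Serial (axiom D): yes — every world has a successor (e.g. 0 R 2).
Euclidean (axiom 5): no — 0 R 2 and 0 R 3, but not 2 R 3.
Transitive (axiom 4): no — 0 R 2 and 2 R 5, but not 0 R 5.
Reflexive (axiom T): no — 0 is not related to itself.
So F validates K, D; KD45 would additionally require R to be Euclidean and transitive. The strongest is D.

D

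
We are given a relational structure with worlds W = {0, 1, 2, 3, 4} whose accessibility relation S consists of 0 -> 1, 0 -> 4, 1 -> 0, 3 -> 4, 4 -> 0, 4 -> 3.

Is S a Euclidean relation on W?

No

Euclidean: no — 0 S 1 and 0 S 4, but not 1 S 4.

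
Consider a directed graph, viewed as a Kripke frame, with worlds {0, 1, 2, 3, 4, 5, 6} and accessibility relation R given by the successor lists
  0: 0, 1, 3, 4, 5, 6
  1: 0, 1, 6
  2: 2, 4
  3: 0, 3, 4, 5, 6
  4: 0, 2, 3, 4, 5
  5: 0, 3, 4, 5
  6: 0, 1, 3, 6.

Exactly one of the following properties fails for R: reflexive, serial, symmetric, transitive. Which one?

Reflexive: yes — every world is R-related to itself.
Serial: yes — every world has a successor (e.g. 0 R 0).
Symmetric: yes — every pair in R has its reverse in R.
Transitive: no — 0 R 4 and 4 R 2, but not 0 R 2.
Only transitive fails.

transitive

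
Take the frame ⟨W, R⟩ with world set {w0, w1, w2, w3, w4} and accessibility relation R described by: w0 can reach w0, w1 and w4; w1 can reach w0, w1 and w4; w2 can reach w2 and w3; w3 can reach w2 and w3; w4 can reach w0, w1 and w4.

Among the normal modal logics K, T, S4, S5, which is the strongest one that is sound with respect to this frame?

S5

Reflexive (axiom T): yes — every world is R-related to itself.
Transitive (axiom 4): yes — every two-step R-path is closed by a direct edge.
Euclidean (axiom 5): yes — any two successors of a common world are R-related.
So F validates K, T, S4, S5. The strongest is S5.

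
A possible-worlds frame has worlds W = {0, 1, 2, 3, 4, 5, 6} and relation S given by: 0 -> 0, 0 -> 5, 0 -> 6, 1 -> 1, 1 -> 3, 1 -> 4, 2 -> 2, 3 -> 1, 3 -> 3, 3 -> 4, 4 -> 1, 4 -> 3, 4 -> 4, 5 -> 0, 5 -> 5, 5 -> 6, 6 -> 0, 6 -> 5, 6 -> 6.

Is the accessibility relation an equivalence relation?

Yes

Reflexive: yes — every world is S-related to itself.
Symmetric: yes — every pair in S has its reverse in S.
Transitive: yes — every two-step S-path is closed by a direct edge.
So S is an equivalence relation.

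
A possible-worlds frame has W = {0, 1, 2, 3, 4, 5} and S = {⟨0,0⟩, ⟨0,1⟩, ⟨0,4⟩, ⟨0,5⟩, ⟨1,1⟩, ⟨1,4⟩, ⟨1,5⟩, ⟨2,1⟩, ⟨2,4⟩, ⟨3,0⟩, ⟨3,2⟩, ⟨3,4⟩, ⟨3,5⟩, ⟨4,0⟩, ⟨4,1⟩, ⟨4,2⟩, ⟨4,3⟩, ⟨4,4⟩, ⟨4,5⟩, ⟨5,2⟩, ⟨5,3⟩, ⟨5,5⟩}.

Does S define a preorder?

Reflexive: no — 2 is not related to itself.
Transitive: no — 0 S 4 and 4 S 2, but not 0 S 2.
So S is not a preorder.

No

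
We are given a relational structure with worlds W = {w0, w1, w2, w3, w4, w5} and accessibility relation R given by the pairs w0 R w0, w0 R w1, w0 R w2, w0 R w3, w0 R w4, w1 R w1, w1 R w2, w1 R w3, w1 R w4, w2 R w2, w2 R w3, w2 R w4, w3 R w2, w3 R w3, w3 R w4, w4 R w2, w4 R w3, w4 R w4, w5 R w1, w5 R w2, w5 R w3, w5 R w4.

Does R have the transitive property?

Transitive: yes — every two-step R-path is closed by a direct edge.

Yes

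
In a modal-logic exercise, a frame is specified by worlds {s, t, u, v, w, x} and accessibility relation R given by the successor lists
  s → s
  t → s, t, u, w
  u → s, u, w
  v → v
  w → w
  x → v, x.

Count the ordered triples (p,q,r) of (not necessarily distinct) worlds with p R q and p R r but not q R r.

Enumerating: (t,s,t), (t,s,u), (t,s,w), (t,u,t), (t,w,s), (t,w,t), (t,w,u), (u,s,u), (u,s,w), (u,w,s), (u,w,u), (x,v,x).

12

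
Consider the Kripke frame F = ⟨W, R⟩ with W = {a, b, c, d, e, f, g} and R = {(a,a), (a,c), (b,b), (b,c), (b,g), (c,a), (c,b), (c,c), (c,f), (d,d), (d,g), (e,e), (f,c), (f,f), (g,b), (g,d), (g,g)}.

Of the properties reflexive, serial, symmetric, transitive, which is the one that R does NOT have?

transitive

Reflexive: yes — every world is R-related to itself.
Serial: yes — every world has a successor (e.g. a R a).
Symmetric: yes — every pair in R has its reverse in R.
Transitive: no — a R c and c R b, but not a R b.
Only transitive fails.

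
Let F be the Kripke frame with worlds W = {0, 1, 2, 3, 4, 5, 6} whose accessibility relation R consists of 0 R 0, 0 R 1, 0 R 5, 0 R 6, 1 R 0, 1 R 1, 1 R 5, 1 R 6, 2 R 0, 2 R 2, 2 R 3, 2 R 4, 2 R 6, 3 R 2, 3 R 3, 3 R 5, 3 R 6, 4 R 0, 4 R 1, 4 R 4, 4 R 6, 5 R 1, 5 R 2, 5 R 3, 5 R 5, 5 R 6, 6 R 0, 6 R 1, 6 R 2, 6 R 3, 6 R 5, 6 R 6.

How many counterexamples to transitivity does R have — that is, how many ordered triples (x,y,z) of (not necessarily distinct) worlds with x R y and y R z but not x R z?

29

Enumerating: (0,5,2), (0,5,3), (0,6,2), (0,6,3), (1,5,2), (1,5,3), (1,6,2), (1,6,3), (2,0,1), (2,0,5), (2,3,5), (2,4,1), … and 17 more.
Total: 29.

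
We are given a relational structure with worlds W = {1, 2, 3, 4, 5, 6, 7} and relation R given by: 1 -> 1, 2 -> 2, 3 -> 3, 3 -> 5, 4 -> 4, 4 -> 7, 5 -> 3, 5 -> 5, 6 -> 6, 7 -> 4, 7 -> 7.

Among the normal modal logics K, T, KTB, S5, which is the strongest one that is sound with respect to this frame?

Reflexive (axiom T): yes — every world is R-related to itself.
Symmetric (axiom B): yes — every pair in R has its reverse in R.
Euclidean (axiom 5): yes — any two successors of a common world are R-related.
So F validates K, T, KTB, S5. The strongest is S5.

S5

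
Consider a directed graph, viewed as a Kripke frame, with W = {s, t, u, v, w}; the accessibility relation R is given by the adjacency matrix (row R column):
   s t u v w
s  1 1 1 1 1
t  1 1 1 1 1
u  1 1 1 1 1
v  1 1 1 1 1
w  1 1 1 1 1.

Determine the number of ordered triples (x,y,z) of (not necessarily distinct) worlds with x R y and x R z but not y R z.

R is Euclidean; there are no such tuples.

0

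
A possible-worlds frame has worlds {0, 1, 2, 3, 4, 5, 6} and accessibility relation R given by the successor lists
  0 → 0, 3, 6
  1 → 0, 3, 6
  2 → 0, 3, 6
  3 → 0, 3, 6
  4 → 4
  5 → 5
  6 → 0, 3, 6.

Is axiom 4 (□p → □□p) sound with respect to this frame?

By correspondence theory, 4 is valid on a frame iff R is transitive.
Transitive: yes — every two-step R-path is closed by a direct edge.

Yes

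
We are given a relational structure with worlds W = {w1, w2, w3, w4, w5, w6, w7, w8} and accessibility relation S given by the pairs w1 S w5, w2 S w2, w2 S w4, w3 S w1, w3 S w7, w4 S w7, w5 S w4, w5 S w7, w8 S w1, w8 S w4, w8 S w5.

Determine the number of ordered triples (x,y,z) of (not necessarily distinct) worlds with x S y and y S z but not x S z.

Enumerating: (w1,w5,w4), (w1,w5,w7), (w2,w4,w7), (w3,w1,w5), (w8,w4,w7), (w8,w5,w7).

6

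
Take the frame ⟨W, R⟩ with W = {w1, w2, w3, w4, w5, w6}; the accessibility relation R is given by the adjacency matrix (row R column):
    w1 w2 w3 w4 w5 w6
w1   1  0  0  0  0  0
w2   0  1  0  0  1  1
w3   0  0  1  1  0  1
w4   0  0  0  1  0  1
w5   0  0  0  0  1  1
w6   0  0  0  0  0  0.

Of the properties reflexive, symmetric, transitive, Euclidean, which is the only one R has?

transitive

Reflexive: no — w6 is not related to itself.
Symmetric: no — w2 R w5 but not w5 R w2.
Transitive: yes — every two-step R-path is closed by a direct edge.
Euclidean: no — w2 R w6 and w2 R w5, but not w6 R w5.
Only transitive holds.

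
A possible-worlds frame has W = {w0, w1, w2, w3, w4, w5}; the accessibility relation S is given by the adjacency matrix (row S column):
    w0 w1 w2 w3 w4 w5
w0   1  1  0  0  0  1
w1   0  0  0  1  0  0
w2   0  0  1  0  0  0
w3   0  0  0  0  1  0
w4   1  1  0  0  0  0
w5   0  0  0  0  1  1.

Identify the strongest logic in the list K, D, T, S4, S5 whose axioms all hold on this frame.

Serial (axiom D): yes — every world has a successor (e.g. w0 S w0).
Reflexive (axiom T): no — w1 is not related to itself.
Transitive (axiom 4): no — w0 S w1 and w1 S w3, but not w0 S w3.
Euclidean (axiom 5): no — w0 S w1 and w0 S w5, but not w1 S w5.
So F validates K, D; T would additionally require S to be reflexive. The strongest is D.

D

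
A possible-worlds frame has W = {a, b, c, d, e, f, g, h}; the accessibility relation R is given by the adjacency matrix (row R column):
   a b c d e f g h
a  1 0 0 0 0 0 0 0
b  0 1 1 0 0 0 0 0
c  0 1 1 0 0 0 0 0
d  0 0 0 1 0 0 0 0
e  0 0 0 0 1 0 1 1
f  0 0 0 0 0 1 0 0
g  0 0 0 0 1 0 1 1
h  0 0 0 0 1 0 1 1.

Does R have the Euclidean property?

Yes

Euclidean: yes — any two successors of a common world are R-related.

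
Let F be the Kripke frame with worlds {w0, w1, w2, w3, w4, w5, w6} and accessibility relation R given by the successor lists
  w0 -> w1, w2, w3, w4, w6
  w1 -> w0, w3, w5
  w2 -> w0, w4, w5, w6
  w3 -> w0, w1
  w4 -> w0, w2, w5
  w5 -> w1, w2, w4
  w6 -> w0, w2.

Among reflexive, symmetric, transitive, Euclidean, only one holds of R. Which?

symmetric

Reflexive: no — w0 is not related to itself.
Symmetric: yes — every pair in R has its reverse in R.
Transitive: no — w0 R w1 and w1 R w5, but not w0 R w5.
Euclidean: no — w0 R w1 and w0 R w2, but not w1 R w2.
Only symmetric holds.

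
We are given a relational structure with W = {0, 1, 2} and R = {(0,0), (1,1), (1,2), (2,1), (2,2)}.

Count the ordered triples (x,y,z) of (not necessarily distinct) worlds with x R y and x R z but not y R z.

0

R is Euclidean; there are no such tuples.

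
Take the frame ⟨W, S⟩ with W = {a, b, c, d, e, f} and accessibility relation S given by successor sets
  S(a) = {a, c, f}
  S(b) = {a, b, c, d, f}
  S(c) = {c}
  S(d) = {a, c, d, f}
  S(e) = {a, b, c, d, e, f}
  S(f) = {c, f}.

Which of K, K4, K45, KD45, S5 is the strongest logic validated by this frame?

Transitive (axiom 4): yes — every two-step S-path is closed by a direct edge.
Euclidean (axiom 5): no — a S c and a S f, but not c S f.
Serial (axiom D): yes — every world has a successor (e.g. a S a).
Reflexive (axiom T): yes — every world is S-related to itself.
So F validates K, K4; K45 would additionally require S to be Euclidean. The strongest is K4.

K4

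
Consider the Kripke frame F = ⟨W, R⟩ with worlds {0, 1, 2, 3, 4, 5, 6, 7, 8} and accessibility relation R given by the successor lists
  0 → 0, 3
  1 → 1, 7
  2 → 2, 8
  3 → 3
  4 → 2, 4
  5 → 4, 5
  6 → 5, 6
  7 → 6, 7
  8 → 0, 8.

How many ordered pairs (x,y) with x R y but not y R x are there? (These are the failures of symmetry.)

8

Enumerating: (0,3), (1,7), (2,8), (4,2), (5,4), (6,5), (7,6), (8,0).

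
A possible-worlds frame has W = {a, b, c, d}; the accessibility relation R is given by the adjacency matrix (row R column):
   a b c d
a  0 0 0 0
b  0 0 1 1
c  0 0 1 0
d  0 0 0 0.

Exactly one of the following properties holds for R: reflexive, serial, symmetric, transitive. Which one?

Reflexive: no — a is not related to itself.
Serial: no — a has no R-successor.
Symmetric: no — b R c but not c R b.
Transitive: yes — every two-step R-path is closed by a direct edge.
Only transitive holds.

transitive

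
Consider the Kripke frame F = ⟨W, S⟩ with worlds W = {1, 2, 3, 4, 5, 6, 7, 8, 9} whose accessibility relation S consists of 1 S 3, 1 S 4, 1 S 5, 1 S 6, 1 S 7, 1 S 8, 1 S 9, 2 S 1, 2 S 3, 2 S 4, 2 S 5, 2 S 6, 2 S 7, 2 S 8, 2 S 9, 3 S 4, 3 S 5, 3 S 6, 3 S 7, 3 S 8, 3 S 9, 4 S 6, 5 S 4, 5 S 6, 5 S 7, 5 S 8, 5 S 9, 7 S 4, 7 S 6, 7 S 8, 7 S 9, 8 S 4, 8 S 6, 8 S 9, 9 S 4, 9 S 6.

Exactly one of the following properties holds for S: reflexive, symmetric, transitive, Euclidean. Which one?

Reflexive: no — 1 is not related to itself.
Symmetric: no — 1 S 3 but not 3 S 1.
Transitive: yes — every two-step S-path is closed by a direct edge.
Euclidean: no — 1 S 4 and 1 S 3, but not 4 S 3.
Only transitive holds.

transitive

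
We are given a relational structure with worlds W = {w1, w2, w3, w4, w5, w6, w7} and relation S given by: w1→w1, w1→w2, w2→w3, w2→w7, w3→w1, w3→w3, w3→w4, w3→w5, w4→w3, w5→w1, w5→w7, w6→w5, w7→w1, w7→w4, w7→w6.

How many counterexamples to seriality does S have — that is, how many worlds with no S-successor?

S is serial; there are no such worlds.

0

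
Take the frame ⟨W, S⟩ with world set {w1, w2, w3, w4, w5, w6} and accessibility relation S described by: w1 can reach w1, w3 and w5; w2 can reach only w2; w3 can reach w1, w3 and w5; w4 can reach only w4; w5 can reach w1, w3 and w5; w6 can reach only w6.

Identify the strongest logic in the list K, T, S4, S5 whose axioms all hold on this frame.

Reflexive (axiom T): yes — every world is S-related to itself.
Transitive (axiom 4): yes — every two-step S-path is closed by a direct edge.
Euclidean (axiom 5): yes — any two successors of a common world are S-related.
So F validates K, T, S4, S5. The strongest is S5.

S5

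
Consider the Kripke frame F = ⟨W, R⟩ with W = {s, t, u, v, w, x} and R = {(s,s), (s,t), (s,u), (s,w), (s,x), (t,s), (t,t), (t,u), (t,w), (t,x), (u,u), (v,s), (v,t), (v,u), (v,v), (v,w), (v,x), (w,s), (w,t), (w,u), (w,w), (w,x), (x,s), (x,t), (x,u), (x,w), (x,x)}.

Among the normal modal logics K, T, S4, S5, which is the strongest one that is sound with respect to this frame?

S4

Reflexive (axiom T): yes — every world is R-related to itself.
Transitive (axiom 4): yes — every two-step R-path is closed by a direct edge.
Euclidean (axiom 5): no — s R u and s R t, but not u R t.
So F validates K, T, S4; S5 would additionally require R to be Euclidean. The strongest is S4.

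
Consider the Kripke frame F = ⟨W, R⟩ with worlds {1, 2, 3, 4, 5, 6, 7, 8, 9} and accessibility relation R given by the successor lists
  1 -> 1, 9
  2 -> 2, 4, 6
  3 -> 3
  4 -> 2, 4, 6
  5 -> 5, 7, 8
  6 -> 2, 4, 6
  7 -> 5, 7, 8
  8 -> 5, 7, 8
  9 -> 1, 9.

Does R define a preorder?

Yes

Reflexive: yes — every world is R-related to itself.
Transitive: yes — every two-step R-path is closed by a direct edge.
So R is a preorder.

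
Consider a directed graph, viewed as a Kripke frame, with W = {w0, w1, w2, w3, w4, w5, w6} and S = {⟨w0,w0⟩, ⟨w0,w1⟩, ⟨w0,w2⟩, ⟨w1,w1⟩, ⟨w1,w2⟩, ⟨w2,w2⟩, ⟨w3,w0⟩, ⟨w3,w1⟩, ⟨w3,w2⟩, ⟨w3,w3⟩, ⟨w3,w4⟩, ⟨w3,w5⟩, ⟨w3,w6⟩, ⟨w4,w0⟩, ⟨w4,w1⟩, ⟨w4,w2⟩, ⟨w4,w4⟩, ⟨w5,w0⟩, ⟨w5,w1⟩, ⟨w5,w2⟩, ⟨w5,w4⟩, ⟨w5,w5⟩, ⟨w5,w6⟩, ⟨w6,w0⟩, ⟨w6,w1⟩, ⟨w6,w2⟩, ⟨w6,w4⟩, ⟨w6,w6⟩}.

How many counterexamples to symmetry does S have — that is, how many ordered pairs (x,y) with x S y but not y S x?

21

Enumerating: (w0,w1), (w0,w2), (w1,w2), (w3,w0), (w3,w1), (w3,w2), (w3,w4), (w3,w5), (w3,w6), (w4,w0), (w4,w1), (w4,w2), … and 9 more.
Total: 21.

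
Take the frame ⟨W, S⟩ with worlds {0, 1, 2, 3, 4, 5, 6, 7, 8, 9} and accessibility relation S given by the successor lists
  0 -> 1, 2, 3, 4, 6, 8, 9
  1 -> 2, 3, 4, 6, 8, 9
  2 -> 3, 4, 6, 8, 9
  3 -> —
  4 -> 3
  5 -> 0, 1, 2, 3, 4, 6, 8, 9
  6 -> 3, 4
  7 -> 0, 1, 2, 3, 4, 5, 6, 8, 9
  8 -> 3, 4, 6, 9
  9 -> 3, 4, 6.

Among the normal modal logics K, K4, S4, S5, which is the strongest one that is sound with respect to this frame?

Transitive (axiom 4): yes — every two-step S-path is closed by a direct edge.
Reflexive (axiom T): no — 0 is not related to itself.
Euclidean (axiom 5): no — 0 S 2 and 0 S 1, but not 2 S 1.
So F validates K, K4; S4 would additionally require S to be reflexive. The strongest is K4.

K4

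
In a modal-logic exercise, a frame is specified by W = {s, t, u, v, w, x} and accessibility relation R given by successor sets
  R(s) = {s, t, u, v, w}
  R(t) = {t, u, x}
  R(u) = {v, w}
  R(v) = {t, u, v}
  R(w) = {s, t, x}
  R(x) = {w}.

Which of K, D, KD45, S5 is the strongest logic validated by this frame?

D

Serial (axiom D): yes — every world has a successor (e.g. s R s).
Euclidean (axiom 5): no — s R t and s R v, but not t R v.
Transitive (axiom 4): no — s R t and t R x, but not s R x.
Reflexive (axiom T): no — u is not related to itself.
So F validates K, D; KD45 would additionally require R to be Euclidean and transitive. The strongest is D.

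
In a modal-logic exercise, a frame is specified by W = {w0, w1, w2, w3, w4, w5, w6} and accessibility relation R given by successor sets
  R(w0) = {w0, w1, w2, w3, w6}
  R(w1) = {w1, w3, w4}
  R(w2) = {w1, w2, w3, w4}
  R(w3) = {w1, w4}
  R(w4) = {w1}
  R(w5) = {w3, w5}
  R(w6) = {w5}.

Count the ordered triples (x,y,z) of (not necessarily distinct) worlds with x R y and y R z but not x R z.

Enumerating: (w0,w1,w4), (w0,w2,w4), (w0,w3,w4), (w0,w6,w5), (w3,w1,w3), (w4,w1,w3), (w4,w1,w4), (w5,w3,w1), (w5,w3,w4), (w6,w5,w3).

10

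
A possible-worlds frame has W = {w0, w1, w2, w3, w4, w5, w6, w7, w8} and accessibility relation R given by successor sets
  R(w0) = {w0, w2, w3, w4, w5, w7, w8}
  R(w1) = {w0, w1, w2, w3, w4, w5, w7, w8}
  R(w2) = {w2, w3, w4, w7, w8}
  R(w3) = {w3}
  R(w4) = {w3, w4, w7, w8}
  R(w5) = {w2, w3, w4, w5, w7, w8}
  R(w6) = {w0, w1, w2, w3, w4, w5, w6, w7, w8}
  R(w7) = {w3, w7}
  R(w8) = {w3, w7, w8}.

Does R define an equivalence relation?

Reflexive: yes — every world is R-related to itself.
Symmetric: no — w0 R w2 but not w2 R w0.
Transitive: yes — every two-step R-path is closed by a direct edge.
So R is not an equivalence relation.

No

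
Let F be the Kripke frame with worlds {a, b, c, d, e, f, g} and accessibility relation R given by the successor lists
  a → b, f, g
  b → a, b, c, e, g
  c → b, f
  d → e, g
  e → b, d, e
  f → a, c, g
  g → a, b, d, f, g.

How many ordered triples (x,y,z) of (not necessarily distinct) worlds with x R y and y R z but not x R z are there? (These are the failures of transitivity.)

40

Enumerating: (a,b,a), (a,b,c), (a,b,e), (a,f,a), (a,f,c), (a,g,a), (a,g,d), (b,a,f), (b,c,f), (b,e,d), (b,g,d), (b,g,f), … and 28 more.
Total: 40.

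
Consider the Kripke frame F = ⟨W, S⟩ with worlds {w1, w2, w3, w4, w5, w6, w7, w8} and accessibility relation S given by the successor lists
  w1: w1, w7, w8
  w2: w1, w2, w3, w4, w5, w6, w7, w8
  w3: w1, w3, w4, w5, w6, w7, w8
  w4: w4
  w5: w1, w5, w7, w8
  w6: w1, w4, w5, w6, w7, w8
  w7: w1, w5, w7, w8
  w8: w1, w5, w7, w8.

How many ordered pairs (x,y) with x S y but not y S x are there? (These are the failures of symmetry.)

Enumerating: (w2,w1), (w2,w3), (w2,w4), (w2,w5), (w2,w6), (w2,w7), (w2,w8), (w3,w1), (w3,w4), (w3,w5), (w3,w6), (w3,w7), … and 7 more.
Total: 19.

19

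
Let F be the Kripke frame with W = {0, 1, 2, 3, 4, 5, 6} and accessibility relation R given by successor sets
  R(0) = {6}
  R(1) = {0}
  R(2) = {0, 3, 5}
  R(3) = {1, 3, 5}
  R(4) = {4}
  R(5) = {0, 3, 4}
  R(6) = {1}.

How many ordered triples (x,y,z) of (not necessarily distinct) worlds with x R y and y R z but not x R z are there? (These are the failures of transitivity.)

Enumerating: (0,6,1), (1,0,6), (2,0,6), (2,3,1), (2,5,4), (3,1,0), (3,5,0), (3,5,4), (5,0,6), (5,3,1), (5,3,5), (6,1,0).

12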